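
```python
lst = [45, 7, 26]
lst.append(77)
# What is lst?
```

[45, 7, 26, 77]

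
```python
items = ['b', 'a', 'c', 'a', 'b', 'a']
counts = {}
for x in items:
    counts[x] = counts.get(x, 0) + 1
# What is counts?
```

Initial: counts = {}, items = ['b', 'a', 'c', 'a', 'b', 'a']
See 'b': counts = {'b': 1}
See 'a': counts = {'b': 1, 'a': 1}
See 'c': counts = {'b': 1, 'a': 1, 'c': 1}
See 'a': counts = {'b': 1, 'a': 2, 'c': 1}
See 'b': counts = {'b': 2, 'a': 2, 'c': 1}
See 'a': counts = {'b': 2, 'a': 3, 'c': 1}

{'b': 2, 'a': 3, 'c': 1}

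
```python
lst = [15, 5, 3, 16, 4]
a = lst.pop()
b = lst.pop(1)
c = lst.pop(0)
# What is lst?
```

After line 1: lst = [15, 5, 3, 16, 4]
After line 2 (pop() -> a = 4): lst = [15, 5, 3, 16]
After line 3 (pop(1) -> b = 5): lst = [15, 3, 16]
After line 4 (pop(0) -> c = 15): lst = [3, 16]

[3, 16]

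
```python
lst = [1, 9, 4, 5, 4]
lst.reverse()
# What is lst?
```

[4, 5, 4, 9, 1]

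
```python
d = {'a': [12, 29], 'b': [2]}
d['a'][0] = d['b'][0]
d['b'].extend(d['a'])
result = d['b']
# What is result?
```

After line 1: d = {'a': [12, 29], 'b': [2]}
After line 2 (a[0] = b[0] = 2): d = {'a': [2, 29], 'b': [2]}
After line 3 (b.extend(a) appends [2, 29]): d = {'a': [2, 29], 'b': [2, 2, 29]}
After line 4: result = d['b'] = [2, 2, 29]

[2, 2, 29]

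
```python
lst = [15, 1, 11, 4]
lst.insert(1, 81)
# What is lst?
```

[15, 81, 1, 11, 4]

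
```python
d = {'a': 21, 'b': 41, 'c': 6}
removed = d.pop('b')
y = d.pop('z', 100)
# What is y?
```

After line 1: d = {'a': 21, 'b': 41, 'c': 6}
After line 2 (pop 'b' returns 41): d = {'a': 21, 'c': 6}, removed = 41
After line 3 (pop 'z' missing, returns default 100): d = {'a': 21, 'c': 6}, y = 100

100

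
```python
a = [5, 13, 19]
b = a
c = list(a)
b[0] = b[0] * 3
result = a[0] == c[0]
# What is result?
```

After line 1: a = [5, 13, 19]
After line 2 (b = a, alias): a = [5, 13, 19], b = [5, 13, 19]
After line 3 (c = list(a) is a copy, new object): c = [5, 13, 19]
After line 4 (b[0] = 5 * 3 = 15; mutates shared a/b): a = b = [15, 13, 19], c = [5, 13, 19]
After line 5 (a[0] = 15, c[0] = 5; result = False)

False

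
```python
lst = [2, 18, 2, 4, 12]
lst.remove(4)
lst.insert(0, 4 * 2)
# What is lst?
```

After line 1: lst = [2, 18, 2, 4, 12]
After line 2 (remove first 4): lst = [2, 18, 2, 12]
After line 3 (insert 8 at index 0): lst = [8, 2, 18, 2, 12]

[8, 2, 18, 2, 12]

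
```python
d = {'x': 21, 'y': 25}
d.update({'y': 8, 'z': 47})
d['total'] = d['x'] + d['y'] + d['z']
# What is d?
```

After line 1: d = {'x': 21, 'y': 25}
After line 2 (y overwritten, z added): d = {'x': 21, 'y': 8, 'z': 47}
After line 3 (total = 21 + 8 + 47 = 76): d = {'x': 21, 'y': 8, 'z': 47, 'total': 76}

{'x': 21, 'y': 8, 'z': 47, 'total': 76}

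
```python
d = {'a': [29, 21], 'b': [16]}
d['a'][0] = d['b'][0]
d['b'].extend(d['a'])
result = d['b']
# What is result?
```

After line 1: d = {'a': [29, 21], 'b': [16]}
After line 2 (a[0] = b[0] = 16): d = {'a': [16, 21], 'b': [16]}
After line 3 (b.extend(a) appends [16, 21]): d = {'a': [16, 21], 'b': [16, 16, 21]}
After line 4: result = d['b'] = [16, 16, 21]

[16, 16, 21]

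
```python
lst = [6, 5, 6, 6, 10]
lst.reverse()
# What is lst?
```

[10, 6, 6, 5, 6]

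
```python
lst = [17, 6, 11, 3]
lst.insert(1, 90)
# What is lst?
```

[17, 90, 6, 11, 3]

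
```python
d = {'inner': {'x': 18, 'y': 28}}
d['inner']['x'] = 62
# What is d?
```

After line 1: d = {'inner': {'x': 18, 'y': 28}}
After line 2 (inner x overwritten): d = {'inner': {'x': 62, 'y': 28}}

{'inner': {'x': 62, 'y': 28}}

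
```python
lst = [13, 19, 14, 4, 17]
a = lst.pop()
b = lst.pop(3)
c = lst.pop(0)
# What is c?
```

After line 1: lst = [13, 19, 14, 4, 17]
After line 2 (pop() -> a = 17): lst = [13, 19, 14, 4]
After line 3 (pop(3) -> b = 4): lst = [13, 19, 14]
After line 4 (pop(0) -> c = 13): lst = [19, 14]

13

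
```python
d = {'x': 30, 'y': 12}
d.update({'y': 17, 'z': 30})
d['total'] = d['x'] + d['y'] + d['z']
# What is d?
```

After line 1: d = {'x': 30, 'y': 12}
After line 2 (y overwritten, z added): d = {'x': 30, 'y': 17, 'z': 30}
After line 3 (total = 30 + 17 + 30 = 77): d = {'x': 30, 'y': 17, 'z': 30, 'total': 77}

{'x': 30, 'y': 17, 'z': 30, 'total': 77}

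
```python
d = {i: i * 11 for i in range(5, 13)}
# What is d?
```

{5: 55, 6: 66, 7: 77, 8: 88, 9: 99, 10: 110, 11: 121, 12: 132}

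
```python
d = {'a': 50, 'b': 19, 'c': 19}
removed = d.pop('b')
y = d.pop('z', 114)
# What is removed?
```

After line 1: d = {'a': 50, 'b': 19, 'c': 19}
After line 2 (pop 'b' returns 19): d = {'a': 50, 'c': 19}, removed = 19
After line 3 (pop 'z' missing, returns default 114): d = {'a': 50, 'c': 19}, y = 114

19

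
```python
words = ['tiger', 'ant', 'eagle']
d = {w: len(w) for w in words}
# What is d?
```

{'tiger': 5, 'ant': 3, 'eagle': 5}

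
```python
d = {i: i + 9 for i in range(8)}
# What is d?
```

{0: 9, 1: 10, 2: 11, 3: 12, 4: 13, 5: 14, 6: 15, 7: 16}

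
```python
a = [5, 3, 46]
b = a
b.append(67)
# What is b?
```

After line 1: a = [5, 3, 46]
After line 2 (b = a is an alias, same object): a = [5, 3, 46], b = [5, 3, 46]
After line 3 (b.append mutates the shared list): a = [5, 3, 46, 67], b = [5, 3, 46, 67]

[5, 3, 46, 67]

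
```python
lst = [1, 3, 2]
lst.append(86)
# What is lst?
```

[1, 3, 2, 86]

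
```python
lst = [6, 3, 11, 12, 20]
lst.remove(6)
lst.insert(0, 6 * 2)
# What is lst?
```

After line 1: lst = [6, 3, 11, 12, 20]
After line 2 (remove first 6): lst = [3, 11, 12, 20]
After line 3 (insert 12 at index 0): lst = [12, 3, 11, 12, 20]

[12, 3, 11, 12, 20]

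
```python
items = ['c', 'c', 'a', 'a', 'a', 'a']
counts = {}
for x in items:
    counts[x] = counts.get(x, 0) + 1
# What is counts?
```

Initial: counts = {}, items = ['c', 'c', 'a', 'a', 'a', 'a']
See 'c': counts = {'c': 1}
See 'c': counts = {'c': 2}
See 'a': counts = {'c': 2, 'a': 1}
See 'a': counts = {'c': 2, 'a': 2}
See 'a': counts = {'c': 2, 'a': 3}
See 'a': counts = {'c': 2, 'a': 4}

{'c': 2, 'a': 4}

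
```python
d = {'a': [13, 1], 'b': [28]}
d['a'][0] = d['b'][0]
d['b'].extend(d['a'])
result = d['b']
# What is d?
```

After line 1: d = {'a': [13, 1], 'b': [28]}
After line 2 (a[0] = b[0] = 28): d = {'a': [28, 1], 'b': [28]}
After line 3 (b.extend(a) appends [28, 1]): d = {'a': [28, 1], 'b': [28, 28, 1]}
After line 4: result = d['b'] = [28, 28, 1]

{'a': [28, 1], 'b': [28, 28, 1]}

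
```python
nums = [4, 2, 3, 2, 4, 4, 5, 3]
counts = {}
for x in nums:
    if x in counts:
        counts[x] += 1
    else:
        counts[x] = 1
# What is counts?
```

Initial: counts = {}, nums = [4, 2, 3, 2, 4, 4, 5, 3]
See 4: counts = {4: 1}
See 2: counts = {4: 1, 2: 1}
See 3: counts = {4: 1, 2: 1, 3: 1}
See 2: counts = {4: 1, 2: 2, 3: 1}
See 4: counts = {4: 2, 2: 2, 3: 1}
See 4: counts = {4: 3, 2: 2, 3: 1}
See 5: counts = {4: 3, 2: 2, 3: 1, 5: 1}
See 3: counts = {4: 3, 2: 2, 3: 2, 5: 1}

{4: 3, 2: 2, 3: 2, 5: 1}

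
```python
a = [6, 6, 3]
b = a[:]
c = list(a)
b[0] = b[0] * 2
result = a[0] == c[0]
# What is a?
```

After line 1: a = [6, 6, 3]
After line 2 (b = a[:], copy): a = [6, 6, 3], b = [6, 6, 3]
After line 3 (c = list(a) is a copy, new object): c = [6, 6, 3]
After line 4 (b[0] = 6 * 2 = 12; only b mutates (copy)): a = [6, 6, 3], b = [12, 6, 3], c = [6, 6, 3]
After line 5 (a[0] = 6, c[0] = 6; result = True)

[6, 6, 3]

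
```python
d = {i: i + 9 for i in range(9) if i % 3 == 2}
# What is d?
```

{2: 11, 5: 14, 8: 17}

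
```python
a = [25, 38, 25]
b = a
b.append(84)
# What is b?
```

After line 1: a = [25, 38, 25]
After line 2 (b = a is an alias, same object): a = [25, 38, 25], b = [25, 38, 25]
After line 3 (b.append mutates the shared list): a = [25, 38, 25, 84], b = [25, 38, 25, 84]

[25, 38, 25, 84]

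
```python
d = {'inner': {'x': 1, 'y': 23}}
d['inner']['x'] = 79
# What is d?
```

After line 1: d = {'inner': {'x': 1, 'y': 23}}
After line 2 (inner x overwritten): d = {'inner': {'x': 79, 'y': 23}}

{'inner': {'x': 79, 'y': 23}}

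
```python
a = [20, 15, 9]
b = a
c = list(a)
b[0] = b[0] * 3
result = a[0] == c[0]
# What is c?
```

After line 1: a = [20, 15, 9]
After line 2 (b = a, alias): a = [20, 15, 9], b = [20, 15, 9]
After line 3 (c = list(a) is a copy, new object): c = [20, 15, 9]
After line 4 (b[0] = 20 * 3 = 60; mutates shared a/b): a = b = [60, 15, 9], c = [20, 15, 9]
After line 5 (a[0] = 60, c[0] = 20; result = False)

[20, 15, 9]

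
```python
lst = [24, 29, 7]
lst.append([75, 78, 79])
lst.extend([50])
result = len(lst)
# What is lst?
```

After line 1: lst = [24, 29, 7]
After line 2 (append adds [75, 78, 79] as single element): lst = [24, 29, 7, [75, 78, 79]]
After line 3 (extend unpacks [50], adds 50): lst = [24, 29, 7, [75, 78, 79], 50]
After line 4: result = len(lst) = 5

[24, 29, 7, [75, 78, 79], 50]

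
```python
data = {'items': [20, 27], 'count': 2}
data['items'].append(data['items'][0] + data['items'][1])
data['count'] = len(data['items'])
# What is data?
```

After line 1: data = {'items': [20, 27], 'count': 2}
After line 2 (append 20 + 27 = 47): data = {'items': [20, 27, 47], 'count': 2}
After line 3 (count = len(items) = 3): data = {'items': [20, 27, 47], 'count': 3}

{'items': [20, 27, 47], 'count': 3}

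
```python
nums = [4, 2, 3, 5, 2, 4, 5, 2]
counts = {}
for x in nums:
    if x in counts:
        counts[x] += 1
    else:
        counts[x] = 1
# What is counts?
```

Initial: counts = {}, nums = [4, 2, 3, 5, 2, 4, 5, 2]
See 4: counts = {4: 1}
See 2: counts = {4: 1, 2: 1}
See 3: counts = {4: 1, 2: 1, 3: 1}
See 5: counts = {4: 1, 2: 1, 3: 1, 5: 1}
See 2: counts = {4: 1, 2: 2, 3: 1, 5: 1}
See 4: counts = {4: 2, 2: 2, 3: 1, 5: 1}
See 5: counts = {4: 2, 2: 2, 3: 1, 5: 2}
See 2: counts = {4: 2, 2: 3, 3: 1, 5: 2}

{4: 2, 2: 3, 3: 1, 5: 2}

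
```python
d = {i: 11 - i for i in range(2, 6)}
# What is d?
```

{2: 9, 3: 8, 4: 7, 5: 6}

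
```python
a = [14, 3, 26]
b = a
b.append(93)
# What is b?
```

After line 1: a = [14, 3, 26]
After line 2 (b = a is an alias, same object): a = [14, 3, 26], b = [14, 3, 26]
After line 3 (b.append mutates the shared list): a = [14, 3, 26, 93], b = [14, 3, 26, 93]

[14, 3, 26, 93]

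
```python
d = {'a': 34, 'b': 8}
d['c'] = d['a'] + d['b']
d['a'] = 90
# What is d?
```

After line 1: d = {'a': 34, 'b': 8}
After line 2 (d['c'] = 34 + 8): d = {'a': 34, 'b': 8, 'c': 42}
After line 3: d = {'a': 90, 'b': 8, 'c': 42}

{'a': 90, 'b': 8, 'c': 42}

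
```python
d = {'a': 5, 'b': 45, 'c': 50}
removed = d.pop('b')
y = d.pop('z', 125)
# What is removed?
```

After line 1: d = {'a': 5, 'b': 45, 'c': 50}
After line 2 (pop 'b' returns 45): d = {'a': 5, 'c': 50}, removed = 45
After line 3 (pop 'z' missing, returns default 125): d = {'a': 5, 'c': 50}, y = 125

45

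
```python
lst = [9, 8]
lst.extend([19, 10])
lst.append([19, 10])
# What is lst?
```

After line 1: lst = [9, 8]
After line 2 (extend unpacks [19, 10]): lst = [9, 8, 19, 10]
After line 3 (append adds [19, 10] as single element): lst = [9, 8, 19, 10, [19, 10]]

[9, 8, 19, 10, [19, 10]]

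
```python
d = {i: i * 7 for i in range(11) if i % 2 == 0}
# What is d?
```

{0: 0, 2: 14, 4: 28, 6: 42, 8: 56, 10: 70}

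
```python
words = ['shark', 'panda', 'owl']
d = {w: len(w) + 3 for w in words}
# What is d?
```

{'shark': 8, 'panda': 8, 'owl': 6}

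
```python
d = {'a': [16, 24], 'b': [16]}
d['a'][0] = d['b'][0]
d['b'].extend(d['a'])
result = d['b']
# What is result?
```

After line 1: d = {'a': [16, 24], 'b': [16]}
After line 2 (a[0] = b[0] = 16): d = {'a': [16, 24], 'b': [16]}
After line 3 (b.extend(a) appends [16, 24]): d = {'a': [16, 24], 'b': [16, 16, 24]}
After line 4: result = d['b'] = [16, 16, 24]

[16, 16, 24]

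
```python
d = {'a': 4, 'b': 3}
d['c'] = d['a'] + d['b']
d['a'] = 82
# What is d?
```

After line 1: d = {'a': 4, 'b': 3}
After line 2 (d['c'] = 4 + 3): d = {'a': 4, 'b': 3, 'c': 7}
After line 3: d = {'a': 82, 'b': 3, 'c': 7}

{'a': 82, 'b': 3, 'c': 7}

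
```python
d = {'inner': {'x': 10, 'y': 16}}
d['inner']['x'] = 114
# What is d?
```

After line 1: d = {'inner': {'x': 10, 'y': 16}}
After line 2 (inner x overwritten): d = {'inner': {'x': 114, 'y': 16}}

{'inner': {'x': 114, 'y': 16}}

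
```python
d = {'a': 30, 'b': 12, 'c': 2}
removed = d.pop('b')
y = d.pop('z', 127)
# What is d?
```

After line 1: d = {'a': 30, 'b': 12, 'c': 2}
After line 2 (pop 'b' returns 12): d = {'a': 30, 'c': 2}, removed = 12
After line 3 (pop 'z' missing, returns default 127): d = {'a': 30, 'c': 2}, y = 127

{'a': 30, 'c': 2}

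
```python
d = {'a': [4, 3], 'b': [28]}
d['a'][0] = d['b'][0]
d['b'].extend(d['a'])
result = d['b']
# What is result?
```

After line 1: d = {'a': [4, 3], 'b': [28]}
After line 2 (a[0] = b[0] = 28): d = {'a': [28, 3], 'b': [28]}
After line 3 (b.extend(a) appends [28, 3]): d = {'a': [28, 3], 'b': [28, 28, 3]}
After line 4: result = d['b'] = [28, 28, 3]

[28, 28, 3]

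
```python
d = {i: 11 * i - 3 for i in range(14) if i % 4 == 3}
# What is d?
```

{3: 30, 7: 74, 11: 118}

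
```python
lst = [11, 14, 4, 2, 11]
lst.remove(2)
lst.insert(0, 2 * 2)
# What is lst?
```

After line 1: lst = [11, 14, 4, 2, 11]
After line 2 (remove first 2): lst = [11, 14, 4, 11]
After line 3 (insert 4 at index 0): lst = [4, 11, 14, 4, 11]

[4, 11, 14, 4, 11]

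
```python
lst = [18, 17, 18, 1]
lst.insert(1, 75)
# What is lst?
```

[18, 75, 17, 18, 1]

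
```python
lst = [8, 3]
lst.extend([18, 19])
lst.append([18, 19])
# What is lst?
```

After line 1: lst = [8, 3]
After line 2 (extend unpacks [18, 19]): lst = [8, 3, 18, 19]
After line 3 (append adds [18, 19] as single element): lst = [8, 3, 18, 19, [18, 19]]

[8, 3, 18, 19, [18, 19]]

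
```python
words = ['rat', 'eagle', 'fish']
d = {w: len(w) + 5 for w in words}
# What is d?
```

{'rat': 8, 'eagle': 10, 'fish': 9}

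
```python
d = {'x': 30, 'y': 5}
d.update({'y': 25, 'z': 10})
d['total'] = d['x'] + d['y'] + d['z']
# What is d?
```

After line 1: d = {'x': 30, 'y': 5}
After line 2 (y overwritten, z added): d = {'x': 30, 'y': 25, 'z': 10}
After line 3 (total = 30 + 25 + 10 = 65): d = {'x': 30, 'y': 25, 'z': 10, 'total': 65}

{'x': 30, 'y': 25, 'z': 10, 'total': 65}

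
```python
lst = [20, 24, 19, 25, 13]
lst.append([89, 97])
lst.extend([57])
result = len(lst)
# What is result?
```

After line 1: lst = [20, 24, 19, 25, 13]
After line 2 (append adds [89, 97] as single element): lst = [20, 24, 19, 25, 13, [89, 97]]
After line 3 (extend unpacks [57], adds 57): lst = [20, 24, 19, 25, 13, [89, 97], 57]
After line 4: result = len(lst) = 7

7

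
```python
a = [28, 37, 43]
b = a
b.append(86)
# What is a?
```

After line 1: a = [28, 37, 43]
After line 2 (b = a is an alias, same object): a = [28, 37, 43], b = [28, 37, 43]
After line 3 (b.append mutates the shared list): a = [28, 37, 43, 86], b = [28, 37, 43, 86]

[28, 37, 43, 86]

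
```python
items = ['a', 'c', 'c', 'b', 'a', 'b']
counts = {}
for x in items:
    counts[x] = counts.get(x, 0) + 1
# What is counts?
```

Initial: counts = {}, items = ['a', 'c', 'c', 'b', 'a', 'b']
See 'a': counts = {'a': 1}
See 'c': counts = {'a': 1, 'c': 1}
See 'c': counts = {'a': 1, 'c': 2}
See 'b': counts = {'a': 1, 'c': 2, 'b': 1}
See 'a': counts = {'a': 2, 'c': 2, 'b': 1}
See 'b': counts = {'a': 2, 'c': 2, 'b': 2}

{'a': 2, 'c': 2, 'b': 2}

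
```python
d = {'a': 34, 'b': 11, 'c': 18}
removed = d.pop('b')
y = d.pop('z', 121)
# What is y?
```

After line 1: d = {'a': 34, 'b': 11, 'c': 18}
After line 2 (pop 'b' returns 11): d = {'a': 34, 'c': 18}, removed = 11
After line 3 (pop 'z' missing, returns default 121): d = {'a': 34, 'c': 18}, y = 121

121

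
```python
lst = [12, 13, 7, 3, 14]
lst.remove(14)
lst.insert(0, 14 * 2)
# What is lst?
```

After line 1: lst = [12, 13, 7, 3, 14]
After line 2 (remove first 14): lst = [12, 13, 7, 3]
After line 3 (insert 28 at index 0): lst = [28, 12, 13, 7, 3]

[28, 12, 13, 7, 3]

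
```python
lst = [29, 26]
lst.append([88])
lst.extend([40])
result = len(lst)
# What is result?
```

After line 1: lst = [29, 26]
After line 2 (append adds [88] as single element): lst = [29, 26, [88]]
After line 3 (extend unpacks [40], adds 40): lst = [29, 26, [88], 40]
After line 4: result = len(lst) = 4

4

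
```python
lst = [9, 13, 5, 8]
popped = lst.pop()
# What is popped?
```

8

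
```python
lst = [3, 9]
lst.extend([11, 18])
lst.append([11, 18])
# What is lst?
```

After line 1: lst = [3, 9]
After line 2 (extend unpacks [11, 18]): lst = [3, 9, 11, 18]
After line 3 (append adds [11, 18] as single element): lst = [3, 9, 11, 18, [11, 18]]

[3, 9, 11, 18, [11, 18]]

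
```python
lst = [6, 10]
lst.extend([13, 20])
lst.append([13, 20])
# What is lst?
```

After line 1: lst = [6, 10]
After line 2 (extend unpacks [13, 20]): lst = [6, 10, 13, 20]
After line 3 (append adds [13, 20] as single element): lst = [6, 10, 13, 20, [13, 20]]

[6, 10, 13, 20, [13, 20]]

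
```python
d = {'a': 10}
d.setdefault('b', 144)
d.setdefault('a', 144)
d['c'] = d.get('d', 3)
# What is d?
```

After line 1: d = {'a': 10}
After line 2 (setdefault adds 'b'=144): d = {'a': 10, 'b': 144}
After line 3 (setdefault 'a' no-op, already exists): d = {'a': 10, 'b': 144}
After line 4 (get('d', 3) returns default since 'd' not in d): d = {'a': 10, 'b': 144, 'c': 3}

{'a': 10, 'b': 144, 'c': 3}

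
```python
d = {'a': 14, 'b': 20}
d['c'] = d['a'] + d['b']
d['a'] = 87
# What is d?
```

After line 1: d = {'a': 14, 'b': 20}
After line 2 (d['c'] = 14 + 20): d = {'a': 14, 'b': 20, 'c': 34}
After line 3: d = {'a': 87, 'b': 20, 'c': 34}

{'a': 87, 'b': 20, 'c': 34}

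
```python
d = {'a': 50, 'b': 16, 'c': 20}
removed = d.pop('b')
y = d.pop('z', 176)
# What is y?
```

After line 1: d = {'a': 50, 'b': 16, 'c': 20}
After line 2 (pop 'b' returns 16): d = {'a': 50, 'c': 20}, removed = 16
After line 3 (pop 'z' missing, returns default 176): d = {'a': 50, 'c': 20}, y = 176

176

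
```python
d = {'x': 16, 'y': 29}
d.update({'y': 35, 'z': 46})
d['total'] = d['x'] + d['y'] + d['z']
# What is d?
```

After line 1: d = {'x': 16, 'y': 29}
After line 2 (y overwritten, z added): d = {'x': 16, 'y': 35, 'z': 46}
After line 3 (total = 16 + 35 + 46 = 97): d = {'x': 16, 'y': 35, 'z': 46, 'total': 97}

{'x': 16, 'y': 35, 'z': 46, 'total': 97}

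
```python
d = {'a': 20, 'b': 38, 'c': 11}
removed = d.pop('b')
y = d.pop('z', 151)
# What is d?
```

After line 1: d = {'a': 20, 'b': 38, 'c': 11}
After line 2 (pop 'b' returns 38): d = {'a': 20, 'c': 11}, removed = 38
After line 3 (pop 'z' missing, returns default 151): d = {'a': 20, 'c': 11}, y = 151

{'a': 20, 'c': 11}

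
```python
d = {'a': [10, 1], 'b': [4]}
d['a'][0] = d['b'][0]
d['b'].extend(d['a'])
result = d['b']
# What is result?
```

After line 1: d = {'a': [10, 1], 'b': [4]}
After line 2 (a[0] = b[0] = 4): d = {'a': [4, 1], 'b': [4]}
After line 3 (b.extend(a) appends [4, 1]): d = {'a': [4, 1], 'b': [4, 4, 1]}
After line 4: result = d['b'] = [4, 4, 1]

[4, 4, 1]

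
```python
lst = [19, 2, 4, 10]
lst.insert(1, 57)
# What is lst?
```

[19, 57, 2, 4, 10]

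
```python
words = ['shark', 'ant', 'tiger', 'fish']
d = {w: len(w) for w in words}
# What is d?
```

{'shark': 5, 'ant': 3, 'tiger': 5, 'fish': 4}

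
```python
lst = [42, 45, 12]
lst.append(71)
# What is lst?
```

[42, 45, 12, 71]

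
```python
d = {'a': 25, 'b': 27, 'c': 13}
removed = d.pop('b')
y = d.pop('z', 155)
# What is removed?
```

After line 1: d = {'a': 25, 'b': 27, 'c': 13}
After line 2 (pop 'b' returns 27): d = {'a': 25, 'c': 13}, removed = 27
After line 3 (pop 'z' missing, returns default 155): d = {'a': 25, 'c': 13}, y = 155

27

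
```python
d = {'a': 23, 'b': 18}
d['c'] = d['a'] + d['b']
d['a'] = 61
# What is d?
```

After line 1: d = {'a': 23, 'b': 18}
After line 2 (d['c'] = 23 + 18): d = {'a': 23, 'b': 18, 'c': 41}
After line 3: d = {'a': 61, 'b': 18, 'c': 41}

{'a': 61, 'b': 18, 'c': 41}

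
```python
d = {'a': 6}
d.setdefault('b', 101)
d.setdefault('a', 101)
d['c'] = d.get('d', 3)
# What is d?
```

After line 1: d = {'a': 6}
After line 2 (setdefault adds 'b'=101): d = {'a': 6, 'b': 101}
After line 3 (setdefault 'a' no-op, already exists): d = {'a': 6, 'b': 101}
After line 4 (get('d', 3) returns default since 'd' not in d): d = {'a': 6, 'b': 101, 'c': 3}

{'a': 6, 'b': 101, 'c': 3}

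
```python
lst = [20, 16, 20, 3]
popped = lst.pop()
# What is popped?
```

3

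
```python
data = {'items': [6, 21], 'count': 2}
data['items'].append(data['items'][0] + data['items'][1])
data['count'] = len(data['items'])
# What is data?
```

After line 1: data = {'items': [6, 21], 'count': 2}
After line 2 (append 6 + 21 = 27): data = {'items': [6, 21, 27], 'count': 2}
After line 3 (count = len(items) = 3): data = {'items': [6, 21, 27], 'count': 3}

{'items': [6, 21, 27], 'count': 3}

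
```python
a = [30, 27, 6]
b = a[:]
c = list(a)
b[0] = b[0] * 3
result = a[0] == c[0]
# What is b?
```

After line 1: a = [30, 27, 6]
After line 2 (b = a[:], copy): a = [30, 27, 6], b = [30, 27, 6]
After line 3 (c = list(a) is a copy, new object): c = [30, 27, 6]
After line 4 (b[0] = 30 * 3 = 90; only b mutates (copy)): a = [30, 27, 6], b = [90, 27, 6], c = [30, 27, 6]
After line 5 (a[0] = 30, c[0] = 30; result = True)

[90, 27, 6]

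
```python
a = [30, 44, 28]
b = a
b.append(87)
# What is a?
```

After line 1: a = [30, 44, 28]
After line 2 (b = a is an alias, same object): a = [30, 44, 28], b = [30, 44, 28]
After line 3 (b.append mutates the shared list): a = [30, 44, 28, 87], b = [30, 44, 28, 87]

[30, 44, 28, 87]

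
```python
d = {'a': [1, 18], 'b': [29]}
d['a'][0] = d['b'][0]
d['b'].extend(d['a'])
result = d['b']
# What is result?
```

After line 1: d = {'a': [1, 18], 'b': [29]}
After line 2 (a[0] = b[0] = 29): d = {'a': [29, 18], 'b': [29]}
After line 3 (b.extend(a) appends [29, 18]): d = {'a': [29, 18], 'b': [29, 29, 18]}
After line 4: result = d['b'] = [29, 29, 18]

[29, 29, 18]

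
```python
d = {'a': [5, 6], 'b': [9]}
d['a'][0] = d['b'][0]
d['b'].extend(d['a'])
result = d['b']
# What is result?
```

After line 1: d = {'a': [5, 6], 'b': [9]}
After line 2 (a[0] = b[0] = 9): d = {'a': [9, 6], 'b': [9]}
After line 3 (b.extend(a) appends [9, 6]): d = {'a': [9, 6], 'b': [9, 9, 6]}
After line 4: result = d['b'] = [9, 9, 6]

[9, 9, 6]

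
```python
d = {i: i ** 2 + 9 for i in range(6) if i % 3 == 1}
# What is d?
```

{1: 10, 4: 25}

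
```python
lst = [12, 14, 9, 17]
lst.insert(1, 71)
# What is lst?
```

[12, 71, 14, 9, 17]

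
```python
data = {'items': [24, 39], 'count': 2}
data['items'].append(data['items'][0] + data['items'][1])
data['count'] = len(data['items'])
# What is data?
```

After line 1: data = {'items': [24, 39], 'count': 2}
After line 2 (append 24 + 39 = 63): data = {'items': [24, 39, 63], 'count': 2}
After line 3 (count = len(items) = 3): data = {'items': [24, 39, 63], 'count': 3}

{'items': [24, 39, 63], 'count': 3}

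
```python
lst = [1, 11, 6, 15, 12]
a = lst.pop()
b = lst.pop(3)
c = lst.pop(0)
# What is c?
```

After line 1: lst = [1, 11, 6, 15, 12]
After line 2 (pop() -> a = 12): lst = [1, 11, 6, 15]
After line 3 (pop(3) -> b = 15): lst = [1, 11, 6]
After line 4 (pop(0) -> c = 1): lst = [11, 6]

1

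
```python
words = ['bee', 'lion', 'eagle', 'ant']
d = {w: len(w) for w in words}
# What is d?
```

{'bee': 3, 'lion': 4, 'eagle': 5, 'ant': 3}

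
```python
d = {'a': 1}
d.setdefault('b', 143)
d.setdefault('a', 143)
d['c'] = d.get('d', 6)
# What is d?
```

After line 1: d = {'a': 1}
After line 2 (setdefault adds 'b'=143): d = {'a': 1, 'b': 143}
After line 3 (setdefault 'a' no-op, already exists): d = {'a': 1, 'b': 143}
After line 4 (get('d', 6) returns default since 'd' not in d): d = {'a': 1, 'b': 143, 'c': 6}

{'a': 1, 'b': 143, 'c': 6}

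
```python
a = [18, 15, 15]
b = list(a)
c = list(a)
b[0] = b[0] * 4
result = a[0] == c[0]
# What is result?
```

After line 1: a = [18, 15, 15]
After line 2 (b = list(a), copy): a = [18, 15, 15], b = [18, 15, 15]
After line 3 (c = list(a) is a copy, new object): c = [18, 15, 15]
After line 4 (b[0] = 18 * 4 = 72; only b mutates (copy)): a = [18, 15, 15], b = [72, 15, 15], c = [18, 15, 15]
After line 5 (a[0] = 18, c[0] = 18; result = True)

True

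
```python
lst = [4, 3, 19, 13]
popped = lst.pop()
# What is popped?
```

13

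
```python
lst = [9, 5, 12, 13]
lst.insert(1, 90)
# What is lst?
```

[9, 90, 5, 12, 13]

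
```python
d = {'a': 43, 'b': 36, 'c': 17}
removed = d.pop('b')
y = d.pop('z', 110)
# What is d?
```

After line 1: d = {'a': 43, 'b': 36, 'c': 17}
After line 2 (pop 'b' returns 36): d = {'a': 43, 'c': 17}, removed = 36
After line 3 (pop 'z' missing, returns default 110): d = {'a': 43, 'c': 17}, y = 110

{'a': 43, 'c': 17}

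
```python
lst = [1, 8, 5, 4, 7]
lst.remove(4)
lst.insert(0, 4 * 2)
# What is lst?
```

After line 1: lst = [1, 8, 5, 4, 7]
After line 2 (remove first 4): lst = [1, 8, 5, 7]
After line 3 (insert 8 at index 0): lst = [8, 1, 8, 5, 7]

[8, 1, 8, 5, 7]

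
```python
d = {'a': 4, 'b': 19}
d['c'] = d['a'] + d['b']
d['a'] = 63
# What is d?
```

After line 1: d = {'a': 4, 'b': 19}
After line 2 (d['c'] = 4 + 19): d = {'a': 4, 'b': 19, 'c': 23}
After line 3: d = {'a': 63, 'b': 19, 'c': 23}

{'a': 63, 'b': 19, 'c': 23}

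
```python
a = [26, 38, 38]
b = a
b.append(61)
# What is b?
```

After line 1: a = [26, 38, 38]
After line 2 (b = a is an alias, same object): a = [26, 38, 38], b = [26, 38, 38]
After line 3 (b.append mutates the shared list): a = [26, 38, 38, 61], b = [26, 38, 38, 61]

[26, 38, 38, 61]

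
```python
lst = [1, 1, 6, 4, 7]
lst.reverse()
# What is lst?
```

[7, 4, 6, 1, 1]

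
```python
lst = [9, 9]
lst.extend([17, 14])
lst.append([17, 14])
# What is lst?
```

After line 1: lst = [9, 9]
After line 2 (extend unpacks [17, 14]): lst = [9, 9, 17, 14]
After line 3 (append adds [17, 14] as single element): lst = [9, 9, 17, 14, [17, 14]]

[9, 9, 17, 14, [17, 14]]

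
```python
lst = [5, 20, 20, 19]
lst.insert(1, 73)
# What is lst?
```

[5, 73, 20, 20, 19]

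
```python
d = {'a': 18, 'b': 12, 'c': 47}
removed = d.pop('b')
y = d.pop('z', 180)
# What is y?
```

After line 1: d = {'a': 18, 'b': 12, 'c': 47}
After line 2 (pop 'b' returns 12): d = {'a': 18, 'c': 47}, removed = 12
After line 3 (pop 'z' missing, returns default 180): d = {'a': 18, 'c': 47}, y = 180

180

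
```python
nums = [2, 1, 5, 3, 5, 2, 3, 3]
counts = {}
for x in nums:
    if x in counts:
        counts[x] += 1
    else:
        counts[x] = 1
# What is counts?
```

Initial: counts = {}, nums = [2, 1, 5, 3, 5, 2, 3, 3]
See 2: counts = {2: 1}
See 1: counts = {2: 1, 1: 1}
See 5: counts = {2: 1, 1: 1, 5: 1}
See 3: counts = {2: 1, 1: 1, 5: 1, 3: 1}
See 5: counts = {2: 1, 1: 1, 5: 2, 3: 1}
See 2: counts = {2: 2, 1: 1, 5: 2, 3: 1}
See 3: counts = {2: 2, 1: 1, 5: 2, 3: 2}
See 3: counts = {2: 2, 1: 1, 5: 2, 3: 3}

{2: 2, 1: 1, 5: 2, 3: 3}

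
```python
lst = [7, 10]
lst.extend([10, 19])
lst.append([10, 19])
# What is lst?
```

After line 1: lst = [7, 10]
After line 2 (extend unpacks [10, 19]): lst = [7, 10, 10, 19]
After line 3 (append adds [10, 19] as single element): lst = [7, 10, 10, 19, [10, 19]]

[7, 10, 10, 19, [10, 19]]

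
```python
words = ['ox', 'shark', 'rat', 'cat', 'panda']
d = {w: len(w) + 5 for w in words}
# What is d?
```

{'ox': 7, 'shark': 10, 'rat': 8, 'cat': 8, 'panda': 10}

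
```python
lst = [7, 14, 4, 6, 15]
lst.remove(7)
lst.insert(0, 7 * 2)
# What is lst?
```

After line 1: lst = [7, 14, 4, 6, 15]
After line 2 (remove first 7): lst = [14, 4, 6, 15]
After line 3 (insert 14 at index 0): lst = [14, 14, 4, 6, 15]

[14, 14, 4, 6, 15]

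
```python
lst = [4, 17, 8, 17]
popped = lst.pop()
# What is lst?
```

[4, 17, 8]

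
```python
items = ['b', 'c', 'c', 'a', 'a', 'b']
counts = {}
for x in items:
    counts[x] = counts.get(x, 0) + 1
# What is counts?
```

Initial: counts = {}, items = ['b', 'c', 'c', 'a', 'a', 'b']
See 'b': counts = {'b': 1}
See 'c': counts = {'b': 1, 'c': 1}
See 'c': counts = {'b': 1, 'c': 2}
See 'a': counts = {'b': 1, 'c': 2, 'a': 1}
See 'a': counts = {'b': 1, 'c': 2, 'a': 2}
See 'b': counts = {'b': 2, 'c': 2, 'a': 2}

{'b': 2, 'c': 2, 'a': 2}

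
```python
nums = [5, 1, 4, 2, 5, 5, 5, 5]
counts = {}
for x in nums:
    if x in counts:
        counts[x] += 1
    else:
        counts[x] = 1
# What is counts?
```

Initial: counts = {}, nums = [5, 1, 4, 2, 5, 5, 5, 5]
See 5: counts = {5: 1}
See 1: counts = {5: 1, 1: 1}
See 4: counts = {5: 1, 1: 1, 4: 1}
See 2: counts = {5: 1, 1: 1, 4: 1, 2: 1}
See 5: counts = {5: 2, 1: 1, 4: 1, 2: 1}
See 5: counts = {5: 3, 1: 1, 4: 1, 2: 1}
See 5: counts = {5: 4, 1: 1, 4: 1, 2: 1}
See 5: counts = {5: 5, 1: 1, 4: 1, 2: 1}

{5: 5, 1: 1, 4: 1, 2: 1}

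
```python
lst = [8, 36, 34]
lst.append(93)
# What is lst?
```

[8, 36, 34, 93]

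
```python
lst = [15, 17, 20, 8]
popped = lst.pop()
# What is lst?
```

[15, 17, 20]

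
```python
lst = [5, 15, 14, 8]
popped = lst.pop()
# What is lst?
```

[5, 15, 14]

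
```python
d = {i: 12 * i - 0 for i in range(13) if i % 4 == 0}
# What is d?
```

{0: 0, 4: 48, 8: 96, 12: 144}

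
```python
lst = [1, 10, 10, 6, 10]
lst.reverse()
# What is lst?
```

[10, 6, 10, 10, 1]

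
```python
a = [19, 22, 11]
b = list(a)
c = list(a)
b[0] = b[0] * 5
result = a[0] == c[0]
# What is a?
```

After line 1: a = [19, 22, 11]
After line 2 (b = list(a), copy): a = [19, 22, 11], b = [19, 22, 11]
After line 3 (c = list(a) is a copy, new object): c = [19, 22, 11]
After line 4 (b[0] = 19 * 5 = 95; only b mutates (copy)): a = [19, 22, 11], b = [95, 22, 11], c = [19, 22, 11]
After line 5 (a[0] = 19, c[0] = 19; result = True)

[19, 22, 11]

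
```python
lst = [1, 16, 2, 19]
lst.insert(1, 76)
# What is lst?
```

[1, 76, 16, 2, 19]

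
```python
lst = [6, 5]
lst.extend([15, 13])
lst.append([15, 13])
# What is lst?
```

After line 1: lst = [6, 5]
After line 2 (extend unpacks [15, 13]): lst = [6, 5, 15, 13]
After line 3 (append adds [15, 13] as single element): lst = [6, 5, 15, 13, [15, 13]]

[6, 5, 15, 13, [15, 13]]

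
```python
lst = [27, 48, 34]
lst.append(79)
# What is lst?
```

[27, 48, 34, 79]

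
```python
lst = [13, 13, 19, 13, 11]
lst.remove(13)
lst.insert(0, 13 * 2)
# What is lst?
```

After line 1: lst = [13, 13, 19, 13, 11]
After line 2 (remove first 13): lst = [13, 19, 13, 11]
After line 3 (insert 26 at index 0): lst = [26, 13, 19, 13, 11]

[26, 13, 19, 13, 11]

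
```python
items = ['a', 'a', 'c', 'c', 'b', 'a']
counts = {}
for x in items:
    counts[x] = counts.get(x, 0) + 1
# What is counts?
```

Initial: counts = {}, items = ['a', 'a', 'c', 'c', 'b', 'a']
See 'a': counts = {'a': 1}
See 'a': counts = {'a': 2}
See 'c': counts = {'a': 2, 'c': 1}
See 'c': counts = {'a': 2, 'c': 2}
See 'b': counts = {'a': 2, 'c': 2, 'b': 1}
See 'a': counts = {'a': 3, 'c': 2, 'b': 1}

{'a': 3, 'c': 2, 'b': 1}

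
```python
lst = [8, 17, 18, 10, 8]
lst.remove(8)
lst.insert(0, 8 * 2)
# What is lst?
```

After line 1: lst = [8, 17, 18, 10, 8]
After line 2 (remove first 8): lst = [17, 18, 10, 8]
After line 3 (insert 16 at index 0): lst = [16, 17, 18, 10, 8]

[16, 17, 18, 10, 8]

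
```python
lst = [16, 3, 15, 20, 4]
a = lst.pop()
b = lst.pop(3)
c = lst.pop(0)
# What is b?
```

After line 1: lst = [16, 3, 15, 20, 4]
After line 2 (pop() -> a = 4): lst = [16, 3, 15, 20]
After line 3 (pop(3) -> b = 20): lst = [16, 3, 15]
After line 4 (pop(0) -> c = 16): lst = [3, 15]

20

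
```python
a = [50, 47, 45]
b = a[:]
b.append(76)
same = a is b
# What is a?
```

After line 1: a = [50, 47, 45]
After line 2 (b = a[:] is a shallow copy, new object): a = [50, 47, 45], b = [50, 47, 45]
After line 3 (append only mutates b): a = [50, 47, 45], b = [50, 47, 45, 76]
After line 4 (same = a is b; different objects -> False): same = False

[50, 47, 45]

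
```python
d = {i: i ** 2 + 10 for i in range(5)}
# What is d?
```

{0: 10, 1: 11, 2: 14, 3: 19, 4: 26}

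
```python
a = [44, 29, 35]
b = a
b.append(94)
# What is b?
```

After line 1: a = [44, 29, 35]
After line 2 (b = a is an alias, same object): a = [44, 29, 35], b = [44, 29, 35]
After line 3 (b.append mutates the shared list): a = [44, 29, 35, 94], b = [44, 29, 35, 94]

[44, 29, 35, 94]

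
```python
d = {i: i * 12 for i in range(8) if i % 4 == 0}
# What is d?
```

{0: 0, 4: 48}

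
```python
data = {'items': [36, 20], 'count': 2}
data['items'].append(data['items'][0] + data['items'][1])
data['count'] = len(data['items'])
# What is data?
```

After line 1: data = {'items': [36, 20], 'count': 2}
After line 2 (append 36 + 20 = 56): data = {'items': [36, 20, 56], 'count': 2}
After line 3 (count = len(items) = 3): data = {'items': [36, 20, 56], 'count': 3}

{'items': [36, 20, 56], 'count': 3}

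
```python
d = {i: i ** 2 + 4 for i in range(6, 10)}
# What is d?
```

{6: 40, 7: 53, 8: 68, 9: 85}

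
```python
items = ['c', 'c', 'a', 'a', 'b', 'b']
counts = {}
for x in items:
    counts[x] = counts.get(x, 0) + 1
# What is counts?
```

Initial: counts = {}, items = ['c', 'c', 'a', 'a', 'b', 'b']
See 'c': counts = {'c': 1}
See 'c': counts = {'c': 2}
See 'a': counts = {'c': 2, 'a': 1}
See 'a': counts = {'c': 2, 'a': 2}
See 'b': counts = {'c': 2, 'a': 2, 'b': 1}
See 'b': counts = {'c': 2, 'a': 2, 'b': 2}

{'c': 2, 'a': 2, 'b': 2}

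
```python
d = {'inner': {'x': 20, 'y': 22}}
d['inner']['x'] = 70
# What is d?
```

After line 1: d = {'inner': {'x': 20, 'y': 22}}
After line 2 (inner x overwritten): d = {'inner': {'x': 70, 'y': 22}}

{'inner': {'x': 70, 'y': 22}}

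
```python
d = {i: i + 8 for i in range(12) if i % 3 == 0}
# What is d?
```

{0: 8, 3: 11, 6: 14, 9: 17}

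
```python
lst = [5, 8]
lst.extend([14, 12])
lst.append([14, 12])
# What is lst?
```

After line 1: lst = [5, 8]
After line 2 (extend unpacks [14, 12]): lst = [5, 8, 14, 12]
After line 3 (append adds [14, 12] as single element): lst = [5, 8, 14, 12, [14, 12]]

[5, 8, 14, 12, [14, 12]]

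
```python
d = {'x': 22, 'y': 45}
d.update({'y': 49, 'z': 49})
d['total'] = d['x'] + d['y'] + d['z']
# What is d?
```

After line 1: d = {'x': 22, 'y': 45}
After line 2 (y overwritten, z added): d = {'x': 22, 'y': 49, 'z': 49}
After line 3 (total = 22 + 49 + 49 = 120): d = {'x': 22, 'y': 49, 'z': 49, 'total': 120}

{'x': 22, 'y': 49, 'z': 49, 'total': 120}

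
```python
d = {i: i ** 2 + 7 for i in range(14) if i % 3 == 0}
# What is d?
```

{0: 7, 3: 16, 6: 43, 9: 88, 12: 151}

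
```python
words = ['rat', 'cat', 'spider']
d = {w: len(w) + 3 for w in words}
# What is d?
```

{'rat': 6, 'cat': 6, 'spider': 9}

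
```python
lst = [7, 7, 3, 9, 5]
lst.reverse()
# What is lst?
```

[5, 9, 3, 7, 7]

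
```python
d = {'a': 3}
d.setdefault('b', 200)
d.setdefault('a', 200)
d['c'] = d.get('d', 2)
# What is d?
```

After line 1: d = {'a': 3}
After line 2 (setdefault adds 'b'=200): d = {'a': 3, 'b': 200}
After line 3 (setdefault 'a' no-op, already exists): d = {'a': 3, 'b': 200}
After line 4 (get('d', 2) returns default since 'd' not in d): d = {'a': 3, 'b': 200, 'c': 2}

{'a': 3, 'b': 200, 'c': 2}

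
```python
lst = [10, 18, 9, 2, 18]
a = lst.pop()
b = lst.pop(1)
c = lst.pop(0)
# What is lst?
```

After line 1: lst = [10, 18, 9, 2, 18]
After line 2 (pop() -> a = 18): lst = [10, 18, 9, 2]
After line 3 (pop(1) -> b = 18): lst = [10, 9, 2]
After line 4 (pop(0) -> c = 10): lst = [9, 2]

[9, 2]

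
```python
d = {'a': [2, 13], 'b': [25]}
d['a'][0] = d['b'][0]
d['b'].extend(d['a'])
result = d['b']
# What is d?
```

After line 1: d = {'a': [2, 13], 'b': [25]}
After line 2 (a[0] = b[0] = 25): d = {'a': [25, 13], 'b': [25]}
After line 3 (b.extend(a) appends [25, 13]): d = {'a': [25, 13], 'b': [25, 25, 13]}
After line 4: result = d['b'] = [25, 25, 13]

{'a': [25, 13], 'b': [25, 25, 13]}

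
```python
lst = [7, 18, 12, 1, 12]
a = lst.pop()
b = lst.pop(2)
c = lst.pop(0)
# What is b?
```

After line 1: lst = [7, 18, 12, 1, 12]
After line 2 (pop() -> a = 12): lst = [7, 18, 12, 1]
After line 3 (pop(2) -> b = 12): lst = [7, 18, 1]
After line 4 (pop(0) -> c = 7): lst = [18, 1]

12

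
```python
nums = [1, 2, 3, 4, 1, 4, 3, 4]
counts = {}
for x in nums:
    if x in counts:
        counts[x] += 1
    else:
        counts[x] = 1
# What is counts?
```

Initial: counts = {}, nums = [1, 2, 3, 4, 1, 4, 3, 4]
See 1: counts = {1: 1}
See 2: counts = {1: 1, 2: 1}
See 3: counts = {1: 1, 2: 1, 3: 1}
See 4: counts = {1: 1, 2: 1, 3: 1, 4: 1}
See 1: counts = {1: 2, 2: 1, 3: 1, 4: 1}
See 4: counts = {1: 2, 2: 1, 3: 1, 4: 2}
See 3: counts = {1: 2, 2: 1, 3: 2, 4: 2}
See 4: counts = {1: 2, 2: 1, 3: 2, 4: 3}

{1: 2, 2: 1, 3: 2, 4: 3}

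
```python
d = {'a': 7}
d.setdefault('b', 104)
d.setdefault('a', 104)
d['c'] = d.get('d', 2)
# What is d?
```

After line 1: d = {'a': 7}
After line 2 (setdefault adds 'b'=104): d = {'a': 7, 'b': 104}
After line 3 (setdefault 'a' no-op, already exists): d = {'a': 7, 'b': 104}
After line 4 (get('d', 2) returns default since 'd' not in d): d = {'a': 7, 'b': 104, 'c': 2}

{'a': 7, 'b': 104, 'c': 2}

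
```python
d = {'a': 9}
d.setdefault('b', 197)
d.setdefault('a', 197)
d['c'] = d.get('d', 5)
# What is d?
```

After line 1: d = {'a': 9}
After line 2 (setdefault adds 'b'=197): d = {'a': 9, 'b': 197}
After line 3 (setdefault 'a' no-op, already exists): d = {'a': 9, 'b': 197}
After line 4 (get('d', 5) returns default since 'd' not in d): d = {'a': 9, 'b': 197, 'c': 5}

{'a': 9, 'b': 197, 'c': 5}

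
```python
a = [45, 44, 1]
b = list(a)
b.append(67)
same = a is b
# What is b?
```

After line 1: a = [45, 44, 1]
After line 2 (b = list(a) is a shallow copy, new object): a = [45, 44, 1], b = [45, 44, 1]
After line 3 (append only mutates b): a = [45, 44, 1], b = [45, 44, 1, 67]
After line 4 (same = a is b; different objects -> False): same = False

[45, 44, 1, 67]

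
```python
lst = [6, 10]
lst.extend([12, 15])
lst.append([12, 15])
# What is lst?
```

After line 1: lst = [6, 10]
After line 2 (extend unpacks [12, 15]): lst = [6, 10, 12, 15]
After line 3 (append adds [12, 15] as single element): lst = [6, 10, 12, 15, [12, 15]]

[6, 10, 12, 15, [12, 15]]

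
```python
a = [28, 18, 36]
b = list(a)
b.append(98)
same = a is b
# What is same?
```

After line 1: a = [28, 18, 36]
After line 2 (b = list(a) is a shallow copy, new object): a = [28, 18, 36], b = [28, 18, 36]
After line 3 (append only mutates b): a = [28, 18, 36], b = [28, 18, 36, 98]
After line 4 (same = a is b; different objects -> False): same = False

False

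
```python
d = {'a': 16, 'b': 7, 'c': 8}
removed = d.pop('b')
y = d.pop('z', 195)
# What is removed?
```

After line 1: d = {'a': 16, 'b': 7, 'c': 8}
After line 2 (pop 'b' returns 7): d = {'a': 16, 'c': 8}, removed = 7
After line 3 (pop 'z' missing, returns default 195): d = {'a': 16, 'c': 8}, y = 195

7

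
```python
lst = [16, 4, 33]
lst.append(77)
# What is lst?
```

[16, 4, 33, 77]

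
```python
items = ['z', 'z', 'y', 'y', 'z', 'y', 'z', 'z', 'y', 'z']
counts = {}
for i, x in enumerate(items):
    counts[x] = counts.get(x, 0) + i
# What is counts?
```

Initial: counts = {}, items = ['z', 'z', 'y', 'y', 'z', 'y', 'z', 'z', 'y', 'z']
i=0, x='z': counts = {'z': 0}
i=1, x='z': counts = {'z': 1}
i=2, x='y': counts = {'z': 1, 'y': 2}
i=3, x='y': counts = {'z': 1, 'y': 5}
i=4, x='z': counts = {'z': 5, 'y': 5}
i=5, x='y': counts = {'z': 5, 'y': 10}
i=6, x='z': counts = {'z': 11, 'y': 10}
i=7, x='z': counts = {'z': 18, 'y': 10}
i=8, x='y': counts = {'z': 18, 'y': 18}
i=9, x='z': counts = {'z': 27, 'y': 18}

{'z': 27, 'y': 18}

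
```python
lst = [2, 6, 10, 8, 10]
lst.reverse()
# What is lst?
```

[10, 8, 10, 6, 2]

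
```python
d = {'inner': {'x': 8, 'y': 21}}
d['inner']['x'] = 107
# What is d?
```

After line 1: d = {'inner': {'x': 8, 'y': 21}}
After line 2 (inner x overwritten): d = {'inner': {'x': 107, 'y': 21}}

{'inner': {'x': 107, 'y': 21}}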